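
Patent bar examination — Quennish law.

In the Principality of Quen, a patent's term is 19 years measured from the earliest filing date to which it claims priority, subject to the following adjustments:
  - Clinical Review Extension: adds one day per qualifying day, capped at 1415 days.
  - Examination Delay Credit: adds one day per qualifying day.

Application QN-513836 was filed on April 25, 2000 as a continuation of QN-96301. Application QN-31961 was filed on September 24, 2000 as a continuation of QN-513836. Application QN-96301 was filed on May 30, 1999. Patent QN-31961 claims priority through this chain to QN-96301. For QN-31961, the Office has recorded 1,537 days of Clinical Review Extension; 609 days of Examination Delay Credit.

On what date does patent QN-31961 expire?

2023-12-14

Earliest priority filing: 30 May 1999.
Base term: 30 May 1999 + 19 years → 30 May 2018.
Clinical Review Extension: 1537 days claimed exceeds the 1415-day cap, so +1415 days → 14 April 2022.
Examination Delay Credit: +609 days → 14 December 2023.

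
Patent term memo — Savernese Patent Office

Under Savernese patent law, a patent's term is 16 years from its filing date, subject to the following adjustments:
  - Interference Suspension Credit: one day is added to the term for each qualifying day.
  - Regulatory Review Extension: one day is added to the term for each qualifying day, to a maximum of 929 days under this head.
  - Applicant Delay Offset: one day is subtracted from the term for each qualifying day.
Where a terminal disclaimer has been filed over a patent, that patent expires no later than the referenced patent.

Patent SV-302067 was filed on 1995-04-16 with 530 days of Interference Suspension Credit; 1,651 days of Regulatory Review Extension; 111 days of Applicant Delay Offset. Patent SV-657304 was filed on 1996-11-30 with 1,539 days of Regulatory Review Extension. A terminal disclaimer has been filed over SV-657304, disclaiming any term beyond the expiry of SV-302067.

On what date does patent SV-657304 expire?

Natural term of SV-657304:
  Base: filing + 16 years → 30 November 2012.
  Regulatory Review Extension: 1539 days claimed exceeds the 929-day cap, so +929 days → 17 June 2015.
Expiry of referenced patent SV-302067:
  Base: filing + 16 years → 16 April 2011.
  Interference Suspension Credit: +530 days → 27 September 2012.
  Regulatory Review Extension: 1651 days claimed exceeds the 929-day cap, so +929 days → 14 April 2015.
  Applicant Delay Offset: −111 days → 24 December 2014.
Terminal disclaimer: SV-657304 expires on the earlier of 17 June 2015 and 24 December 2014.

2014-12-24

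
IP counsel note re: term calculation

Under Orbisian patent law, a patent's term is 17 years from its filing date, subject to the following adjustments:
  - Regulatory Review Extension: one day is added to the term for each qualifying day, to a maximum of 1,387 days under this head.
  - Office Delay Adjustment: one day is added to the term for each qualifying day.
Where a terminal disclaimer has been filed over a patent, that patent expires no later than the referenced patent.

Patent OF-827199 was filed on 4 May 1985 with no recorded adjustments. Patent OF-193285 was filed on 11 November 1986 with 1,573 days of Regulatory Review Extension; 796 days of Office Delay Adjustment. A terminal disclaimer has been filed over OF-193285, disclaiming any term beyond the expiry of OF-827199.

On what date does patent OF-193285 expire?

2002-05-04

Natural term of OF-193285:
  Base: filing + 17 years → 11 November 2003.
  Regulatory Review Extension: 1573 days claimed exceeds the 1387-day cap, so +1387 days → 29 August 2007.
  Office Delay Adjustment: +796 days → 2 November 2009.
Expiry of referenced patent OF-827199:
  Base: filing + 17 years → 4 May 2002.
Terminal disclaimer: OF-193285 expires on the earlier of 2 November 2009 and 4 May 2002.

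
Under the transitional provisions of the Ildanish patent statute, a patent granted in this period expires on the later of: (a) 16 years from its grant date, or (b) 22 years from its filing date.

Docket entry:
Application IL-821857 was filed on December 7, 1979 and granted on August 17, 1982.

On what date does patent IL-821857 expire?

2001-12-07

(a) grant + 16 years → 17 August 1998.
(b) filing + 22 years → 7 December 2001.
Later of the two: 7 December 2001.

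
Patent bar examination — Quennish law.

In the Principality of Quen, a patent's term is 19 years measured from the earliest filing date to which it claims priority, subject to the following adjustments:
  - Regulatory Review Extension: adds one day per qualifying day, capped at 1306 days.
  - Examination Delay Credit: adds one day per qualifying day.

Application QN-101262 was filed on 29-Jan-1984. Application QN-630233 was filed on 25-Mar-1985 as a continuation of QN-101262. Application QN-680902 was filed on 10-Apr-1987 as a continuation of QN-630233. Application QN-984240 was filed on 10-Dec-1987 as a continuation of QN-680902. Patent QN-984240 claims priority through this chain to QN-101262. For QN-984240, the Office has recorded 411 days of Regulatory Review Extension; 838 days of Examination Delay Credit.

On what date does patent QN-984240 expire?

2006-07-01

Earliest priority filing: 29 January 1984.
Base term: 29 January 1984 + 19 years → 29 January 2003.
Regulatory Review Extension: 411 days (within the 1306-day cap) → +411 days → 15 March 2004.
Examination Delay Credit: +838 days → 1 July 2006.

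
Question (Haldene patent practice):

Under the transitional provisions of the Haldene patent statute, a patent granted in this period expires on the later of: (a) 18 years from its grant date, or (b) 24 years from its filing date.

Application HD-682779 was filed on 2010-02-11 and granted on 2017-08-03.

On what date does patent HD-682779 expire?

2035-08-03

(a) grant + 18 years → 3 August 2035.
(b) filing + 24 years → 11 February 2034.
Later of the two: 3 August 2035.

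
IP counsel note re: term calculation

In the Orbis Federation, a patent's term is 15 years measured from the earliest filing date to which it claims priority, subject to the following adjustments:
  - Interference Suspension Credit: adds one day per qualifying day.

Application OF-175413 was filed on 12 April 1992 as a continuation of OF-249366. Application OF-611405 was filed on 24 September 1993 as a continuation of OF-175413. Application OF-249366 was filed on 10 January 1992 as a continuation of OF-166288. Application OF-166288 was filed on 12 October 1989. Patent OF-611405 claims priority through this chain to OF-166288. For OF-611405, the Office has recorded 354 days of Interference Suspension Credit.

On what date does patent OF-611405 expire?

2005-10-01

Earliest priority filing: 12 October 1989.
Base term: 12 October 1989 + 15 years → 12 October 2004.
Interference Suspension Credit: +354 days → 1 October 2005.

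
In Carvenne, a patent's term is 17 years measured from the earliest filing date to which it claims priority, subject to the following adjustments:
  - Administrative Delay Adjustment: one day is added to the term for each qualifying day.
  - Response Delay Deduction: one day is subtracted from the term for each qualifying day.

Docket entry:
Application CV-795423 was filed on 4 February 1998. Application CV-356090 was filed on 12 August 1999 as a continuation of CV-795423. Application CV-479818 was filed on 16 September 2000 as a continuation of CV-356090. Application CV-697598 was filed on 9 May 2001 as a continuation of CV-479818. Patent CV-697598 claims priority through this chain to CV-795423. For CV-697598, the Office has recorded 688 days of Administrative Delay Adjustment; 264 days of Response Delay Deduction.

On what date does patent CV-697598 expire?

Earliest priority filing: 4 February 1998.
Base term: 4 February 1998 + 17 years → 4 February 2015.
Administrative Delay Adjustment: +688 days → 23 December 2016.
Response Delay Deduction: −264 days → 3 April 2016.

April 3, 2016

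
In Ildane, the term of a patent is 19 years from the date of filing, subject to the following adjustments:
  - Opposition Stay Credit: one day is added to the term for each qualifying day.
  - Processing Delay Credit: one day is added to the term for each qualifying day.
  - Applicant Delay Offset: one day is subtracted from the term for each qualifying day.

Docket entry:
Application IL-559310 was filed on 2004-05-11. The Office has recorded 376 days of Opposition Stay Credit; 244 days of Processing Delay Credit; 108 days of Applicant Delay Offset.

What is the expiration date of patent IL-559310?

Base term: filing date + 19 years → 11 May 2023.
Opposition Stay Credit: +376 days → 21 May 2024.
Processing Delay Credit: +244 days → 20 January 2025.
Applicant Delay Offset: −108 days → 4 October 2024.

2024-10-04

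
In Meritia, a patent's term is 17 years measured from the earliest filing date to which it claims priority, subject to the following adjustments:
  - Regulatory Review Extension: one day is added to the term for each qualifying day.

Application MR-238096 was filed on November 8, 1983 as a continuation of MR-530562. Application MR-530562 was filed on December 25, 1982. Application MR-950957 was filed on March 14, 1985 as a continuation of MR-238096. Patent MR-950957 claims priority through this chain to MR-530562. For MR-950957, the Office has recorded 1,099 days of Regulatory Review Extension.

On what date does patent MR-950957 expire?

Earliest priority filing: 25 December 1982.
Base term: 25 December 1982 + 17 years → 25 December 1999.
Regulatory Review Extension: +1099 days → 28 December 2002.

2002-12-28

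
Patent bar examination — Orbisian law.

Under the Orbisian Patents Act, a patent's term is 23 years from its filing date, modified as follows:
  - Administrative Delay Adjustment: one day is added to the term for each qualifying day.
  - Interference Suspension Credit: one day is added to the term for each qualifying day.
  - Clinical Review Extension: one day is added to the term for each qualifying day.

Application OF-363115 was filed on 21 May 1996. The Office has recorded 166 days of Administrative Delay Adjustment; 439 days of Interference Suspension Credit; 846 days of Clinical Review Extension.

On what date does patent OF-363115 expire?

Base term: filing date + 23 years → 21 May 2019.
Administrative Delay Adjustment: +166 days → 3 November 2019.
Interference Suspension Credit: +439 days → 15 January 2021.
Clinical Review Extension: +846 days → 11 May 2023.

2023-05-11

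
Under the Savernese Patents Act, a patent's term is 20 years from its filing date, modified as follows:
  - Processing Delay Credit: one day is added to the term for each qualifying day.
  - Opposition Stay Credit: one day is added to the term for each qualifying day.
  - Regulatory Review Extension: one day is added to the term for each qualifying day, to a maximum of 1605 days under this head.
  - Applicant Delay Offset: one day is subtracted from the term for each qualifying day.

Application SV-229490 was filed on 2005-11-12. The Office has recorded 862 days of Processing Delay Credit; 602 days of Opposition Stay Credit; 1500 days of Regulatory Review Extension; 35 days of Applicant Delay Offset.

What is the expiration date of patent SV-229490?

November 19, 2033

Base term: filing date + 20 years → 12 November 2025.
Processing Delay Credit: +862 days → 23 March 2028.
Opposition Stay Credit: +602 days → 15 November 2029.
Regulatory Review Extension: 1500 days (within the 1605-day cap) → +1500 days → 24 December 2033.
Applicant Delay Offset: −35 days → 19 November 2033.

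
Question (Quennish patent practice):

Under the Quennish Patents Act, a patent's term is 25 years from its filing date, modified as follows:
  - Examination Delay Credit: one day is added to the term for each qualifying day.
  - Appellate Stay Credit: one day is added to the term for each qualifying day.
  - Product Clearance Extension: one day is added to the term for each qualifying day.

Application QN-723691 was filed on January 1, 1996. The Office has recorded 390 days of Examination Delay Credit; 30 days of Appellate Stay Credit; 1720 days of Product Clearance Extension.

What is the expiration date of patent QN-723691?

Base term: filing date + 25 years → 1 January 2021.
Examination Delay Credit: +390 days → 26 January 2022.
Appellate Stay Credit: +30 days → 25 February 2022.
Product Clearance Extension: +1720 days → 11 November 2026.

November 11, 2026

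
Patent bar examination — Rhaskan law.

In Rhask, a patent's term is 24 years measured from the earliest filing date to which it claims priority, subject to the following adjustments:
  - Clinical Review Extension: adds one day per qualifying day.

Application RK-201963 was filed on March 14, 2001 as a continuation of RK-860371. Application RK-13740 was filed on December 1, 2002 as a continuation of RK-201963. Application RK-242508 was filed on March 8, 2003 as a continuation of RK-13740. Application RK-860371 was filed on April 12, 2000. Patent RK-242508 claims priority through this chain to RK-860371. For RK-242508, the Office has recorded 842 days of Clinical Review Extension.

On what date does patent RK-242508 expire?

2026-08-02

Earliest priority filing: 12 April 2000.
Base term: 12 April 2000 + 24 years → 12 April 2024.
Clinical Review Extension: +842 days → 2 August 2026.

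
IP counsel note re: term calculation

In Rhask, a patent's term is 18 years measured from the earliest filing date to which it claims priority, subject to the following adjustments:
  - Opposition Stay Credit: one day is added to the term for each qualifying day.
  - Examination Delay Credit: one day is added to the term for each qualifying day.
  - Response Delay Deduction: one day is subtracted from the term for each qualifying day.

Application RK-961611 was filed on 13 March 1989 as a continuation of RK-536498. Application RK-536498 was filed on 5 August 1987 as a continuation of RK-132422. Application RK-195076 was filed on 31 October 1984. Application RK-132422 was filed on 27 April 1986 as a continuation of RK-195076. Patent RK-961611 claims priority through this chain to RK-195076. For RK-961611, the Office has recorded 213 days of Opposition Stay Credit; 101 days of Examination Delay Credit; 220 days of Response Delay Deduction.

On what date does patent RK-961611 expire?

2003-02-02

Earliest priority filing: 31 October 1984.
Base term: 31 October 1984 + 18 years → 31 October 2002.
Opposition Stay Credit: +213 days → 1 June 2003.
Examination Delay Credit: +101 days → 10 September 2003.
Response Delay Deduction: −220 days → 2 February 2003.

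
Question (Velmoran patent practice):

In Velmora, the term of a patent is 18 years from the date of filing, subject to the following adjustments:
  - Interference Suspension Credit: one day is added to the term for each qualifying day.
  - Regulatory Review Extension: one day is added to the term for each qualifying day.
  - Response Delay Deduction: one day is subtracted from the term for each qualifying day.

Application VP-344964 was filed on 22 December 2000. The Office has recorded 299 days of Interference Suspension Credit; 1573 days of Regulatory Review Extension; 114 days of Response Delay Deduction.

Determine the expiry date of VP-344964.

2023-10-15

Base term: filing date + 18 years → 22 December 2018.
Interference Suspension Credit: +299 days → 17 October 2019.
Regulatory Review Extension: +1573 days → 6 February 2024.
Response Delay Deduction: −114 days → 15 October 2023.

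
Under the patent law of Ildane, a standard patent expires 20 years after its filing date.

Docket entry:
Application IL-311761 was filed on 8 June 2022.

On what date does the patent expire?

Filing date + 20 years → 8 June 2042.

2042-06-08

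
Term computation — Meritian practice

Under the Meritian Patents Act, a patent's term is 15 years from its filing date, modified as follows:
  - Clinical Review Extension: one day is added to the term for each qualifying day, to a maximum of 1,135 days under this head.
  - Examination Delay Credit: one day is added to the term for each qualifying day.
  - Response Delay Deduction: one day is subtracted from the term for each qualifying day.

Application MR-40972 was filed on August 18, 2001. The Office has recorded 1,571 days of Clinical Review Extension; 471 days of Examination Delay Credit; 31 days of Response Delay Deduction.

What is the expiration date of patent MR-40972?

Base term: filing date + 15 years → 18 August 2016.
Clinical Review Extension: 1571 days claimed exceeds the 1135-day cap, so +1135 days → 27 September 2019.
Examination Delay Credit: +471 days → 10 January 2021.
Response Delay Deduction: −31 days → 10 December 2020.

2020-12-10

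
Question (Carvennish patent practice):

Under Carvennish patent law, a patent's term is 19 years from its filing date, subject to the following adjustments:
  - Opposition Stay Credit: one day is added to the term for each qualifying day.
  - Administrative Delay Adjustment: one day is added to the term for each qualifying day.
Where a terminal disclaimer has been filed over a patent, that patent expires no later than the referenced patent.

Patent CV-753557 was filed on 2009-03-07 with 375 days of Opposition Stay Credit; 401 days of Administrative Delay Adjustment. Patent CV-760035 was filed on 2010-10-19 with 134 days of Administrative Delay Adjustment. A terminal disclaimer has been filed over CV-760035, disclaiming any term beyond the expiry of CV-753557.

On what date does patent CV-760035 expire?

2030-03-02

Natural term of CV-760035:
  Base: filing + 19 years → 19 October 2029.
  Administrative Delay Adjustment: +134 days → 2 March 2030.
Expiry of referenced patent CV-753557:
  Base: filing + 19 years → 7 March 2028.
  Opposition Stay Credit: +375 days → 17 March 2029.
  Administrative Delay Adjustment: +401 days → 22 April 2030.
Terminal disclaimer: CV-760035 expires on the earlier of 2 March 2030 and 22 April 2030.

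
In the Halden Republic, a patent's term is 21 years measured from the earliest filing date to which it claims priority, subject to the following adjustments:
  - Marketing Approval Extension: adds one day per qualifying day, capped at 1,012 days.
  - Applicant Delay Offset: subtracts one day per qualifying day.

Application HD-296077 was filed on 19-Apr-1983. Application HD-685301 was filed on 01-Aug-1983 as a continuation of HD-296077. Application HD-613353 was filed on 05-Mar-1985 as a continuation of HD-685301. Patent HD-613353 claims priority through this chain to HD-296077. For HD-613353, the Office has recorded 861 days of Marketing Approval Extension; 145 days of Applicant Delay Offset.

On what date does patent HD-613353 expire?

April 5, 2006

Earliest priority filing: 19 April 1983.
Base term: 19 April 1983 + 21 years → 19 April 2004.
Marketing Approval Extension: 861 days (within the 1012-day cap) → +861 days → 28 August 2006.
Applicant Delay Offset: −145 days → 5 April 2006.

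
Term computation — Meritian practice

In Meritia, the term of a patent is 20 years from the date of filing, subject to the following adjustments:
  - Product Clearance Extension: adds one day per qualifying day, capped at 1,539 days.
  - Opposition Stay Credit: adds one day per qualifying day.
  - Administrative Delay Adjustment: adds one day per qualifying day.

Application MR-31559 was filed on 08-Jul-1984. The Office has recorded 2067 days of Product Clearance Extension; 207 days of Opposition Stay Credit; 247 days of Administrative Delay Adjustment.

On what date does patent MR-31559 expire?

2009-12-22

Base term: filing date + 20 years → 8 July 2004.
Product Clearance Extension: 2067 days claimed exceeds the 1539-day cap, so +1539 days → 24 September 2008.
Opposition Stay Credit: +207 days → 19 April 2009.
Administrative Delay Adjustment: +247 days → 22 December 2009.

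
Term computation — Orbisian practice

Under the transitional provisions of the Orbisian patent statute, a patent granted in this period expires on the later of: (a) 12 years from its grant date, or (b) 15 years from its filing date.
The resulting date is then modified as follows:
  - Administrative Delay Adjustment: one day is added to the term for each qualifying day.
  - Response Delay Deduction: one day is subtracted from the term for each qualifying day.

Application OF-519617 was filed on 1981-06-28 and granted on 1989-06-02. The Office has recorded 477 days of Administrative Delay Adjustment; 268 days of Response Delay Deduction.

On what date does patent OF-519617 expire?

December 28, 2001

(a) grant + 12 years → 2 June 2001.
(b) filing + 15 years → 28 June 1996.
Later of the two: 2 June 2001.
Administrative Delay Adjustment: +477 days → 22 September 2002.
Response Delay Deduction: −268 days → 28 December 2001.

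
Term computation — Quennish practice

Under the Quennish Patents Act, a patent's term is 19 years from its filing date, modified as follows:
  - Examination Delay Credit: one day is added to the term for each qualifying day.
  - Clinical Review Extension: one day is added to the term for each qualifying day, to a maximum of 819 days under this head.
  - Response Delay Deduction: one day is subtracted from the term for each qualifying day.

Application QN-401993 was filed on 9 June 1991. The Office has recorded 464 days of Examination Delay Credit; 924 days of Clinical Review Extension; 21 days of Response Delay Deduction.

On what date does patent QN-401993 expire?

Base term: filing date + 19 years → 9 June 2010.
Examination Delay Credit: +464 days → 16 September 2011.
Clinical Review Extension: 924 days claimed exceeds the 819-day cap, so +819 days → 13 December 2013.
Response Delay Deduction: −21 days → 22 November 2013.

2013-11-22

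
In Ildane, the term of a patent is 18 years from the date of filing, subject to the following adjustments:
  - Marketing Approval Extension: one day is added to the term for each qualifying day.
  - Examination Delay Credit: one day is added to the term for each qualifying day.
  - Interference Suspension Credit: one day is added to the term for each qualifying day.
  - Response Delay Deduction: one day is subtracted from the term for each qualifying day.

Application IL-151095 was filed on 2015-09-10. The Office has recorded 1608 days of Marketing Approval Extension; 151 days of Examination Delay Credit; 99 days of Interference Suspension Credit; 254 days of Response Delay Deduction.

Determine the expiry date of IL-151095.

2038-01-31

Base term: filing date + 18 years → 10 September 2033.
Marketing Approval Extension: +1608 days → 4 February 2038.
Examination Delay Credit: +151 days → 5 July 2038.
Interference Suspension Credit: +99 days → 12 October 2038.
Response Delay Deduction: −254 days → 31 January 2038.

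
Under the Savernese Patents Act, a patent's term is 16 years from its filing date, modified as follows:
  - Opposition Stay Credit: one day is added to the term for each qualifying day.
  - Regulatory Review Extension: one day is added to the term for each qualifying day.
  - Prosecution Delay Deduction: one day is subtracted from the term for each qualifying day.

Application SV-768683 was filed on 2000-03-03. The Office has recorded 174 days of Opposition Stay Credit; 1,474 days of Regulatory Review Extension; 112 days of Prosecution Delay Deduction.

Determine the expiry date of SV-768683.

2020-05-17

Base term: filing date + 16 years → 3 March 2016.
Opposition Stay Credit: +174 days → 24 August 2016.
Regulatory Review Extension: +1474 days → 6 September 2020.
Prosecution Delay Deduction: −112 days → 17 May 2020.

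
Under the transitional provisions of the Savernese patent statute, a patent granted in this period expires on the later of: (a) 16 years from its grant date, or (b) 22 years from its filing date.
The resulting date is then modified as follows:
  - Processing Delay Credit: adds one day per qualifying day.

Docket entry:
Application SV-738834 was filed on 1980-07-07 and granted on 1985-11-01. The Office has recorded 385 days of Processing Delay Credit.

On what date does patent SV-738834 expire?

2003-07-27

(a) grant + 16 years → 1 November 2001.
(b) filing + 22 years → 7 July 2002.
Later of the two: 7 July 2002.
Processing Delay Credit: +385 days → 27 July 2003.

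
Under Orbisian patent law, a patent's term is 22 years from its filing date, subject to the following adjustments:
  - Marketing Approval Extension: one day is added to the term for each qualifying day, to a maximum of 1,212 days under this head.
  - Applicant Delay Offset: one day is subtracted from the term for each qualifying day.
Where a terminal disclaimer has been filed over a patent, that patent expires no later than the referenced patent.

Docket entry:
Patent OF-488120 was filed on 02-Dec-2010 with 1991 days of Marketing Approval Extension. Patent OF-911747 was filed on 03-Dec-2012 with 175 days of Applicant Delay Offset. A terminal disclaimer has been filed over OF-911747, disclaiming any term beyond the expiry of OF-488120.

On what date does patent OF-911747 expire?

Natural term of OF-911747:
  Base: filing + 22 years → 3 December 2034.
  Applicant Delay Offset: −175 days → 11 June 2034.
Expiry of referenced patent OF-488120:
  Base: filing + 22 years → 2 December 2032.
  Marketing Approval Extension: 1991 days claimed exceeds the 1212-day cap, so +1212 days → 28 March 2036.
Terminal disclaimer: OF-911747 expires on the earlier of 11 June 2034 and 28 March 2036.

June 11, 2034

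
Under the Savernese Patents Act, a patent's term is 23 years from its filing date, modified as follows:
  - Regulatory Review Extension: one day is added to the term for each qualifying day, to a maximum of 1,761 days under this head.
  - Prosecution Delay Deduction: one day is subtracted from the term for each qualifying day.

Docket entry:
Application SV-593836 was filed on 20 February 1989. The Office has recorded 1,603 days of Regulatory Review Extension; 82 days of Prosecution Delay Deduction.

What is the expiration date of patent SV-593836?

Base term: filing date + 23 years → 20 February 2012.
Regulatory Review Extension: 1603 days (within the 1761-day cap) → +1603 days → 11 July 2016.
Prosecution Delay Deduction: −82 days → 20 April 2016.

2016-04-20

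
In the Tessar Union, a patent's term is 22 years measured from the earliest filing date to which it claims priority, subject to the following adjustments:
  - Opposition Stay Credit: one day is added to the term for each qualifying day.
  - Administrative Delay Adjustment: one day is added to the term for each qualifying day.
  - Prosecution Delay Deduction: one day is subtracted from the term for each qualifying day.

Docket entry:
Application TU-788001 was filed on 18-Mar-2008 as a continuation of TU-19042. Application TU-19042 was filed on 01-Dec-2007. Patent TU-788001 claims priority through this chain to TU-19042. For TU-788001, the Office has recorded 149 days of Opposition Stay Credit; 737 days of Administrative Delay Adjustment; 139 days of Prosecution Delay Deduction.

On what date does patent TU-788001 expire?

Earliest priority filing: 1 December 2007.
Base term: 1 December 2007 + 22 years → 1 December 2029.
Opposition Stay Credit: +149 days → 29 April 2030.
Administrative Delay Adjustment: +737 days → 5 May 2032.
Prosecution Delay Deduction: −139 days → 18 December 2031.

December 18, 2031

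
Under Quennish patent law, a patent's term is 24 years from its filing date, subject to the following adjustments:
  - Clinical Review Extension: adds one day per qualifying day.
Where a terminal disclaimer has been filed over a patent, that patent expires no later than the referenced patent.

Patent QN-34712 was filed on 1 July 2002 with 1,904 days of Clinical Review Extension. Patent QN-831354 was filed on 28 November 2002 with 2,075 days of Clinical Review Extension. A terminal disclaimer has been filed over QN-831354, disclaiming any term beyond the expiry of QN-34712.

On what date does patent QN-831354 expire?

2031-09-17

Natural term of QN-831354:
  Base: filing + 24 years → 28 November 2026.
  Clinical Review Extension: +2075 days → 3 August 2032.
Expiry of referenced patent QN-34712:
  Base: filing + 24 years → 1 July 2026.
  Clinical Review Extension: +1904 days → 17 September 2031.
Terminal disclaimer: QN-831354 expires on the earlier of 3 August 2032 and 17 September 2031.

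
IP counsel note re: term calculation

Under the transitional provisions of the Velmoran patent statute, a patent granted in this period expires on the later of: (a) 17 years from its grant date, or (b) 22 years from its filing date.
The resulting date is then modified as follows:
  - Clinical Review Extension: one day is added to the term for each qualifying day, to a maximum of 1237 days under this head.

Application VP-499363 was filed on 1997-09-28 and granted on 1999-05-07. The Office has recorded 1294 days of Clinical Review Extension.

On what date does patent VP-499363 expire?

February 16, 2023

(a) grant + 17 years → 7 May 2016.
(b) filing + 22 years → 28 September 2019.
Later of the two: 28 September 2019.
Clinical Review Extension: 1294 days claimed exceeds the 1237-day cap, so +1237 days → 16 February 2023.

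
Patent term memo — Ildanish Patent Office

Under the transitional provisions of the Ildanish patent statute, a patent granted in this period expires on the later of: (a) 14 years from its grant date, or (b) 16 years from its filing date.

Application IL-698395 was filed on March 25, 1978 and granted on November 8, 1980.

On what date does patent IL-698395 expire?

(a) grant + 14 years → 8 November 1994.
(b) filing + 16 years → 25 March 1994.
Later of the two: 8 November 1994.

1994-11-08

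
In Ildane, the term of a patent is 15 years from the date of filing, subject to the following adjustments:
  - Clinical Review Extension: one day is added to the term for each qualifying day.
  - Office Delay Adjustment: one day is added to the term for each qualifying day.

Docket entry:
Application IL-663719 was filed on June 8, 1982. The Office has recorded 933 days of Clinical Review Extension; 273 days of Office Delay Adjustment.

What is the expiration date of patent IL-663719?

2000-09-26

Base term: filing date + 15 years → 8 June 1997.
Clinical Review Extension: +933 days → 28 December 1999.
Office Delay Adjustment: +273 days → 26 September 2000.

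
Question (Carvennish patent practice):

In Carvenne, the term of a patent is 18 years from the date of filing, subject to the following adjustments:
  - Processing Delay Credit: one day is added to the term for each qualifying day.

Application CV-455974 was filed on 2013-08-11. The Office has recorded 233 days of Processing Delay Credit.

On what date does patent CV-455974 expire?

Base term: filing date + 18 years → 11 August 2031.
Processing Delay Credit: +233 days → 31 March 2032.

2032-03-31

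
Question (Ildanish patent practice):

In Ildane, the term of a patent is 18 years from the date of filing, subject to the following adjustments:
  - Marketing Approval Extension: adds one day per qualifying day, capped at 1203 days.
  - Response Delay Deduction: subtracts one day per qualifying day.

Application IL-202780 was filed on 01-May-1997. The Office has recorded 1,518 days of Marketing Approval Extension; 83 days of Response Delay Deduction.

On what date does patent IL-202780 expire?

Base term: filing date + 18 years → 1 May 2015.
Marketing Approval Extension: 1518 days claimed exceeds the 1203-day cap, so +1203 days → 16 August 2018.
Response Delay Deduction: −83 days → 25 May 2018.

2018-05-25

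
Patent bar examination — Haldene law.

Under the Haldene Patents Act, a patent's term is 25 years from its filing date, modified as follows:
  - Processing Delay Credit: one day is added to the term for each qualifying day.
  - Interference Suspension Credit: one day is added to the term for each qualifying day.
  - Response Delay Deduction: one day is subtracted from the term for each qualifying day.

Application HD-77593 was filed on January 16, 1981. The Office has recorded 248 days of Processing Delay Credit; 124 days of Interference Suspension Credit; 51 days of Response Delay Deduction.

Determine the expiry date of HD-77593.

December 3, 2006

Base term: filing date + 25 years → 16 January 2006.
Processing Delay Credit: +248 days → 21 September 2006.
Interference Suspension Credit: +124 days → 23 January 2007.
Response Delay Deduction: −51 days → 3 December 2006.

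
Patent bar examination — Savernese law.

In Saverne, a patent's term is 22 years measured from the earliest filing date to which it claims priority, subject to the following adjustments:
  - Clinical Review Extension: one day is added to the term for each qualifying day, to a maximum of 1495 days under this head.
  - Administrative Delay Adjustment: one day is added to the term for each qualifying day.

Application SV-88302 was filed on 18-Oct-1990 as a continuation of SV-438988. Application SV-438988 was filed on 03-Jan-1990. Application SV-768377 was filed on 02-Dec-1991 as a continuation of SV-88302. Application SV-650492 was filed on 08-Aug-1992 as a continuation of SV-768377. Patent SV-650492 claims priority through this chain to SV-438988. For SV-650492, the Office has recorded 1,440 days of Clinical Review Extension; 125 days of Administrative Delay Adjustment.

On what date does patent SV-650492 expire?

2016-04-16

Earliest priority filing: 3 January 1990.
Base term: 3 January 1990 + 22 years → 3 January 2012.
Clinical Review Extension: 1440 days (within the 1495-day cap) → +1440 days → 13 December 2015.
Administrative Delay Adjustment: +125 days → 16 April 2016.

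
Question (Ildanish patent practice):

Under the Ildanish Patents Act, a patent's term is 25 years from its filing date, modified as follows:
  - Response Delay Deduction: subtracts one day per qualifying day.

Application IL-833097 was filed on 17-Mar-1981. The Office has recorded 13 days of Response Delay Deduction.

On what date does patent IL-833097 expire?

2006-03-04

Base term: filing date + 25 years → 17 March 2006.
Response Delay Deduction: −13 days → 4 March 2006.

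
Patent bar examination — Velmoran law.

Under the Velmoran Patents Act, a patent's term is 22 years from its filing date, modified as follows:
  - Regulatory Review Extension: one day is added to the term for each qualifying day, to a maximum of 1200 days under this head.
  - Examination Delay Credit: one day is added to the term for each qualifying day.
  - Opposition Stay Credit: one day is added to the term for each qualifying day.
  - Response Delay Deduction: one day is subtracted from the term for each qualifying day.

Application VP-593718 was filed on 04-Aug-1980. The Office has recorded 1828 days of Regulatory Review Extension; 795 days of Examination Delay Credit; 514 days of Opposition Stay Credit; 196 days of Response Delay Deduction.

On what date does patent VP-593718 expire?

Base term: filing date + 22 years → 4 August 2002.
Regulatory Review Extension: 1828 days claimed exceeds the 1200-day cap, so +1200 days → 16 November 2005.
Examination Delay Credit: +795 days → 20 January 2008.
Opposition Stay Credit: +514 days → 17 June 2009.
Response Delay Deduction: −196 days → 3 December 2008.

December 3, 2008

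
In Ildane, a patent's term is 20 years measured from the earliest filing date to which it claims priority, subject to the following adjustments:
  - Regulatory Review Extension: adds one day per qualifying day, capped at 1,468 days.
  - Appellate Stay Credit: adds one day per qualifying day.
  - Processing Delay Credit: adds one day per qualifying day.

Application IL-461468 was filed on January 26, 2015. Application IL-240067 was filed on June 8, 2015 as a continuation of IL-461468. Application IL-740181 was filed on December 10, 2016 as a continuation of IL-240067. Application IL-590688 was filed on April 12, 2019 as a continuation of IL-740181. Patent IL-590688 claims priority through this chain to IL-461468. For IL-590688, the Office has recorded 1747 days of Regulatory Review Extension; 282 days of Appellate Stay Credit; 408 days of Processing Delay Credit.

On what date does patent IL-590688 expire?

2040-12-23

Earliest priority filing: 26 January 2015.
Base term: 26 January 2015 + 20 years → 26 January 2035.
Regulatory Review Extension: 1747 days claimed exceeds the 1468-day cap, so +1468 days → 2 February 2039.
Appellate Stay Credit: +282 days → 11 November 2039.
Processing Delay Credit: +408 days → 23 December 2040.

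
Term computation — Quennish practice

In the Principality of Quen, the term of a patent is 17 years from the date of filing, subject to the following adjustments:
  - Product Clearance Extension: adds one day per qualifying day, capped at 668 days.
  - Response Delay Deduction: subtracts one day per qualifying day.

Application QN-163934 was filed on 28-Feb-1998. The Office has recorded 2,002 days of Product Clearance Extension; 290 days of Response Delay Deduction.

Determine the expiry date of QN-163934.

2016-03-12

Base term: filing date + 17 years → 28 February 2015.
Product Clearance Extension: 2002 days claimed exceeds the 668-day cap, so +668 days → 27 December 2016.
Response Delay Deduction: −290 days → 12 March 2016.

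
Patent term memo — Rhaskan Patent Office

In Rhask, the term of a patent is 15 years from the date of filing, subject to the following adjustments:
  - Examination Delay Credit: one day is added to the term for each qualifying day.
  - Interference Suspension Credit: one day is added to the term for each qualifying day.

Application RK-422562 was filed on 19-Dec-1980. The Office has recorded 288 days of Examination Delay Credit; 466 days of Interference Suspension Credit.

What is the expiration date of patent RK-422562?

Base term: filing date + 15 years → 19 December 1995.
Examination Delay Credit: +288 days → 2 October 1996.
Interference Suspension Credit: +466 days → 11 January 1998.

January 11, 1998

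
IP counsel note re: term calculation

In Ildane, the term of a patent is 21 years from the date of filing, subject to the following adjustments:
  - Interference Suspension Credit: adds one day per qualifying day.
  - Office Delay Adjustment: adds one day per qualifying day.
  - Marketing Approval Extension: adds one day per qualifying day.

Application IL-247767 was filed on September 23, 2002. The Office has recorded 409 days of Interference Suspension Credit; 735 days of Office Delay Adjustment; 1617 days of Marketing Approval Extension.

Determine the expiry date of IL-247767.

April 15, 2031

Base term: filing date + 21 years → 23 September 2023.
Interference Suspension Credit: +409 days → 5 November 2024.
Office Delay Adjustment: +735 days → 10 November 2026.
Marketing Approval Extension: +1617 days → 15 April 2031.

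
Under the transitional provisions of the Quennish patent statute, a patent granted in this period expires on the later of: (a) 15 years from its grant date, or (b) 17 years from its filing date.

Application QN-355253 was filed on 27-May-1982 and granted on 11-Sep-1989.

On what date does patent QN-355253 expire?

(a) grant + 15 years → 11 September 2004.
(b) filing + 17 years → 27 May 1999.
Later of the two: 11 September 2004.

2004-09-11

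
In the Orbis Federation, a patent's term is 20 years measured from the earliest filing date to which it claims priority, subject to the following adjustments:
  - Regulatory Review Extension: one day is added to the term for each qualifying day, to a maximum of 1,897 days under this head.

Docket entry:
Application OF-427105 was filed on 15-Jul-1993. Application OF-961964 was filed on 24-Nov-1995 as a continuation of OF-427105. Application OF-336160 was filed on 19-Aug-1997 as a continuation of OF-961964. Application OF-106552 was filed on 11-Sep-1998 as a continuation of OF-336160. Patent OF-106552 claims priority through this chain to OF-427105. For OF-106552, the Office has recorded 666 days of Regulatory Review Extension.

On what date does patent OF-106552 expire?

Earliest priority filing: 15 July 1993.
Base term: 15 July 1993 + 20 years → 15 July 2013.
Regulatory Review Extension: 666 days (within the 1897-day cap) → +666 days → 12 May 2015.

May 12, 2015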